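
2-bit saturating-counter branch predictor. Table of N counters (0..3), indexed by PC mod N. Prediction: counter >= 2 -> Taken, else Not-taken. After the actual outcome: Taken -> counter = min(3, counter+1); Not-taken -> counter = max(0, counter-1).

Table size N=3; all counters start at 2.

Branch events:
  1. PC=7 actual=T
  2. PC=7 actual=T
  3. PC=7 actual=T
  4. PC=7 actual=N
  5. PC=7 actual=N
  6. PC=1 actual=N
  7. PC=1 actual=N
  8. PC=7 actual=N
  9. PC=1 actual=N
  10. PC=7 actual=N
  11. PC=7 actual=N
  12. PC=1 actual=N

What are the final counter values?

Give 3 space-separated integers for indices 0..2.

Answer: 2 0 2

Derivation:
Ev 1: PC=7 idx=1 pred=T actual=T -> ctr[1]=3
Ev 2: PC=7 idx=1 pred=T actual=T -> ctr[1]=3
Ev 3: PC=7 idx=1 pred=T actual=T -> ctr[1]=3
Ev 4: PC=7 idx=1 pred=T actual=N -> ctr[1]=2
Ev 5: PC=7 idx=1 pred=T actual=N -> ctr[1]=1
Ev 6: PC=1 idx=1 pred=N actual=N -> ctr[1]=0
Ev 7: PC=1 idx=1 pred=N actual=N -> ctr[1]=0
Ev 8: PC=7 idx=1 pred=N actual=N -> ctr[1]=0
Ev 9: PC=1 idx=1 pred=N actual=N -> ctr[1]=0
Ev 10: PC=7 idx=1 pred=N actual=N -> ctr[1]=0
Ev 11: PC=7 idx=1 pred=N actual=N -> ctr[1]=0
Ev 12: PC=1 idx=1 pred=N actual=N -> ctr[1]=0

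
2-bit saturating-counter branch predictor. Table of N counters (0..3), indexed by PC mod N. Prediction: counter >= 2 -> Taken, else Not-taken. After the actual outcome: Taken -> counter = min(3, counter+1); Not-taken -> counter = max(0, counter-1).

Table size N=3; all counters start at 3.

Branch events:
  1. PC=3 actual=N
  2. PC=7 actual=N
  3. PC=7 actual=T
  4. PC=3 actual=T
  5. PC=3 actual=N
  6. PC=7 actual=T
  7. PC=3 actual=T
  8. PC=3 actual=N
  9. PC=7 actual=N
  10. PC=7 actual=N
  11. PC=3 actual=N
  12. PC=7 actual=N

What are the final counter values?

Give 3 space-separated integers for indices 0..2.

Ev 1: PC=3 idx=0 pred=T actual=N -> ctr[0]=2
Ev 2: PC=7 idx=1 pred=T actual=N -> ctr[1]=2
Ev 3: PC=7 idx=1 pred=T actual=T -> ctr[1]=3
Ev 4: PC=3 idx=0 pred=T actual=T -> ctr[0]=3
Ev 5: PC=3 idx=0 pred=T actual=N -> ctr[0]=2
Ev 6: PC=7 idx=1 pred=T actual=T -> ctr[1]=3
Ev 7: PC=3 idx=0 pred=T actual=T -> ctr[0]=3
Ev 8: PC=3 idx=0 pred=T actual=N -> ctr[0]=2
Ev 9: PC=7 idx=1 pred=T actual=N -> ctr[1]=2
Ev 10: PC=7 idx=1 pred=T actual=N -> ctr[1]=1
Ev 11: PC=3 idx=0 pred=T actual=N -> ctr[0]=1
Ev 12: PC=7 idx=1 pred=N actual=N -> ctr[1]=0

Answer: 1 0 3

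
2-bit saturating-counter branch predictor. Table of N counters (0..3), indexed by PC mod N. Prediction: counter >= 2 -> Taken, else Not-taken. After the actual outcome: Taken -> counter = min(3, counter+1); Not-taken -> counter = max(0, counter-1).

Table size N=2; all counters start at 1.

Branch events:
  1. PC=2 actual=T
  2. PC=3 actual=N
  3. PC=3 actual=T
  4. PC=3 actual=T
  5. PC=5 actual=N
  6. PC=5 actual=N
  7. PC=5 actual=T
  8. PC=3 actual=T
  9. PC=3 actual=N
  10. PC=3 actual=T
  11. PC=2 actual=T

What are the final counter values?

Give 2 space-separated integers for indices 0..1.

Ev 1: PC=2 idx=0 pred=N actual=T -> ctr[0]=2
Ev 2: PC=3 idx=1 pred=N actual=N -> ctr[1]=0
Ev 3: PC=3 idx=1 pred=N actual=T -> ctr[1]=1
Ev 4: PC=3 idx=1 pred=N actual=T -> ctr[1]=2
Ev 5: PC=5 idx=1 pred=T actual=N -> ctr[1]=1
Ev 6: PC=5 idx=1 pred=N actual=N -> ctr[1]=0
Ev 7: PC=5 idx=1 pred=N actual=T -> ctr[1]=1
Ev 8: PC=3 idx=1 pred=N actual=T -> ctr[1]=2
Ev 9: PC=3 idx=1 pred=T actual=N -> ctr[1]=1
Ev 10: PC=3 idx=1 pred=N actual=T -> ctr[1]=2
Ev 11: PC=2 idx=0 pred=T actual=T -> ctr[0]=3

Answer: 3 2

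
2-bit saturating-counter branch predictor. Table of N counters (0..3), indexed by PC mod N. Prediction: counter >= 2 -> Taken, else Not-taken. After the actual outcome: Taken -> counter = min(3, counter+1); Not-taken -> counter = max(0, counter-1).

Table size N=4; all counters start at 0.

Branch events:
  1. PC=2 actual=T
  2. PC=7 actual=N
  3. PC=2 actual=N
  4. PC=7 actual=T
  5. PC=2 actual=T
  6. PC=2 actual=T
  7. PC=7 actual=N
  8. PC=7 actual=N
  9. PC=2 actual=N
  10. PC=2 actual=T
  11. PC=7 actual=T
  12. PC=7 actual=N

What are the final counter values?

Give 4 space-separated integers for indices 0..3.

Ev 1: PC=2 idx=2 pred=N actual=T -> ctr[2]=1
Ev 2: PC=7 idx=3 pred=N actual=N -> ctr[3]=0
Ev 3: PC=2 idx=2 pred=N actual=N -> ctr[2]=0
Ev 4: PC=7 idx=3 pred=N actual=T -> ctr[3]=1
Ev 5: PC=2 idx=2 pred=N actual=T -> ctr[2]=1
Ev 6: PC=2 idx=2 pred=N actual=T -> ctr[2]=2
Ev 7: PC=7 idx=3 pred=N actual=N -> ctr[3]=0
Ev 8: PC=7 idx=3 pred=N actual=N -> ctr[3]=0
Ev 9: PC=2 idx=2 pred=T actual=N -> ctr[2]=1
Ev 10: PC=2 idx=2 pred=N actual=T -> ctr[2]=2
Ev 11: PC=7 idx=3 pred=N actual=T -> ctr[3]=1
Ev 12: PC=7 idx=3 pred=N actual=N -> ctr[3]=0

Answer: 0 0 2 0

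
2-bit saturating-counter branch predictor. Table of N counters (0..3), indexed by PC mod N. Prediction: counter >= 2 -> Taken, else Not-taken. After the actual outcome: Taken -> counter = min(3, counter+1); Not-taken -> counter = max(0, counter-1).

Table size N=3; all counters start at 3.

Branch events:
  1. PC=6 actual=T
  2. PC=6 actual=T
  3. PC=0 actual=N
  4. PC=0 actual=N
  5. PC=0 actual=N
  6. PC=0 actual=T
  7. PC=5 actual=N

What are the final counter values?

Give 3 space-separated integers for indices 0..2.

Ev 1: PC=6 idx=0 pred=T actual=T -> ctr[0]=3
Ev 2: PC=6 idx=0 pred=T actual=T -> ctr[0]=3
Ev 3: PC=0 idx=0 pred=T actual=N -> ctr[0]=2
Ev 4: PC=0 idx=0 pred=T actual=N -> ctr[0]=1
Ev 5: PC=0 idx=0 pred=N actual=N -> ctr[0]=0
Ev 6: PC=0 idx=0 pred=N actual=T -> ctr[0]=1
Ev 7: PC=5 idx=2 pred=T actual=N -> ctr[2]=2

Answer: 1 3 2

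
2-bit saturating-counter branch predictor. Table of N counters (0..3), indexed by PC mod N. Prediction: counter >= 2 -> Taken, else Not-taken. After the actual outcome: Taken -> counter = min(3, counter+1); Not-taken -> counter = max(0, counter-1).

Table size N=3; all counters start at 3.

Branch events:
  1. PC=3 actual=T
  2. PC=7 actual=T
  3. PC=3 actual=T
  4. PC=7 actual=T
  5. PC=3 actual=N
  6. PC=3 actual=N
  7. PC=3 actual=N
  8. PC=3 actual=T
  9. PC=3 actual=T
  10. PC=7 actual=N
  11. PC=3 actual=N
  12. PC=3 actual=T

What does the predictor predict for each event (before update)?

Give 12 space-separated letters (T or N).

Answer: T T T T T T N N N T T N

Derivation:
Ev 1: PC=3 idx=0 pred=T actual=T -> ctr[0]=3
Ev 2: PC=7 idx=1 pred=T actual=T -> ctr[1]=3
Ev 3: PC=3 idx=0 pred=T actual=T -> ctr[0]=3
Ev 4: PC=7 idx=1 pred=T actual=T -> ctr[1]=3
Ev 5: PC=3 idx=0 pred=T actual=N -> ctr[0]=2
Ev 6: PC=3 idx=0 pred=T actual=N -> ctr[0]=1
Ev 7: PC=3 idx=0 pred=N actual=N -> ctr[0]=0
Ev 8: PC=3 idx=0 pred=N actual=T -> ctr[0]=1
Ev 9: PC=3 idx=0 pred=N actual=T -> ctr[0]=2
Ev 10: PC=7 idx=1 pred=T actual=N -> ctr[1]=2
Ev 11: PC=3 idx=0 pred=T actual=N -> ctr[0]=1
Ev 12: PC=3 idx=0 pred=N actual=T -> ctr[0]=2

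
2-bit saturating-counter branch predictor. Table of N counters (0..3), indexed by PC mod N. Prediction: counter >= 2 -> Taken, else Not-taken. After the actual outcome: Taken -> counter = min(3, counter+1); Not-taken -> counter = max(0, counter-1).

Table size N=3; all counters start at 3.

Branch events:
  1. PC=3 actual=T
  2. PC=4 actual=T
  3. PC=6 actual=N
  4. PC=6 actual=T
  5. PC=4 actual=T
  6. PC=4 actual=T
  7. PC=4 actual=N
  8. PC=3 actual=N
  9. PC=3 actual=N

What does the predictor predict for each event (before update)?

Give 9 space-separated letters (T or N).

Answer: T T T T T T T T T

Derivation:
Ev 1: PC=3 idx=0 pred=T actual=T -> ctr[0]=3
Ev 2: PC=4 idx=1 pred=T actual=T -> ctr[1]=3
Ev 3: PC=6 idx=0 pred=T actual=N -> ctr[0]=2
Ev 4: PC=6 idx=0 pred=T actual=T -> ctr[0]=3
Ev 5: PC=4 idx=1 pred=T actual=T -> ctr[1]=3
Ev 6: PC=4 idx=1 pred=T actual=T -> ctr[1]=3
Ev 7: PC=4 idx=1 pred=T actual=N -> ctr[1]=2
Ev 8: PC=3 idx=0 pred=T actual=N -> ctr[0]=2
Ev 9: PC=3 idx=0 pred=T actual=N -> ctr[0]=1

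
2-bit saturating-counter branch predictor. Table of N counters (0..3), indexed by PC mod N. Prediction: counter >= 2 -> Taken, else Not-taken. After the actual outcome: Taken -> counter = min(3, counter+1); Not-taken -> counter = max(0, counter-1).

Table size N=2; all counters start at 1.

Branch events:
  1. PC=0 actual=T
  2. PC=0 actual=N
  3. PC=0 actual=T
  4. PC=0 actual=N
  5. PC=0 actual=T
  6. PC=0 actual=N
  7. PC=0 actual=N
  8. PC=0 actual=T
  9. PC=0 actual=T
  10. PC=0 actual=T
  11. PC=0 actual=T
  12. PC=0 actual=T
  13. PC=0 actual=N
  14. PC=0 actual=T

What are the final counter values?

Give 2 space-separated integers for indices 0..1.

Ev 1: PC=0 idx=0 pred=N actual=T -> ctr[0]=2
Ev 2: PC=0 idx=0 pred=T actual=N -> ctr[0]=1
Ev 3: PC=0 idx=0 pred=N actual=T -> ctr[0]=2
Ev 4: PC=0 idx=0 pred=T actual=N -> ctr[0]=1
Ev 5: PC=0 idx=0 pred=N actual=T -> ctr[0]=2
Ev 6: PC=0 idx=0 pred=T actual=N -> ctr[0]=1
Ev 7: PC=0 idx=0 pred=N actual=N -> ctr[0]=0
Ev 8: PC=0 idx=0 pred=N actual=T -> ctr[0]=1
Ev 9: PC=0 idx=0 pred=N actual=T -> ctr[0]=2
Ev 10: PC=0 idx=0 pred=T actual=T -> ctr[0]=3
Ev 11: PC=0 idx=0 pred=T actual=T -> ctr[0]=3
Ev 12: PC=0 idx=0 pred=T actual=T -> ctr[0]=3
Ev 13: PC=0 idx=0 pred=T actual=N -> ctr[0]=2
Ev 14: PC=0 idx=0 pred=T actual=T -> ctr[0]=3

Answer: 3 1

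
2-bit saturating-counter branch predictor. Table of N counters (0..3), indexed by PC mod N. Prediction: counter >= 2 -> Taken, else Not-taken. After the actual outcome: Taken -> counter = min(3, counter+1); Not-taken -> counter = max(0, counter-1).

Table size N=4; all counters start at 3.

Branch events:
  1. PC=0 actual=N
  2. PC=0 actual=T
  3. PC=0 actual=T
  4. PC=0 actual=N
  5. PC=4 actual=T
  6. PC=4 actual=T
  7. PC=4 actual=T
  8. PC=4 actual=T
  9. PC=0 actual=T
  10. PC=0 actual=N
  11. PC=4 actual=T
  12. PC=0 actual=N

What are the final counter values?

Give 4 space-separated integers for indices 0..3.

Answer: 2 3 3 3

Derivation:
Ev 1: PC=0 idx=0 pred=T actual=N -> ctr[0]=2
Ev 2: PC=0 idx=0 pred=T actual=T -> ctr[0]=3
Ev 3: PC=0 idx=0 pred=T actual=T -> ctr[0]=3
Ev 4: PC=0 idx=0 pred=T actual=N -> ctr[0]=2
Ev 5: PC=4 idx=0 pred=T actual=T -> ctr[0]=3
Ev 6: PC=4 idx=0 pred=T actual=T -> ctr[0]=3
Ev 7: PC=4 idx=0 pred=T actual=T -> ctr[0]=3
Ev 8: PC=4 idx=0 pred=T actual=T -> ctr[0]=3
Ev 9: PC=0 idx=0 pred=T actual=T -> ctr[0]=3
Ev 10: PC=0 idx=0 pred=T actual=N -> ctr[0]=2
Ev 11: PC=4 idx=0 pred=T actual=T -> ctr[0]=3
Ev 12: PC=0 idx=0 pred=T actual=N -> ctr[0]=2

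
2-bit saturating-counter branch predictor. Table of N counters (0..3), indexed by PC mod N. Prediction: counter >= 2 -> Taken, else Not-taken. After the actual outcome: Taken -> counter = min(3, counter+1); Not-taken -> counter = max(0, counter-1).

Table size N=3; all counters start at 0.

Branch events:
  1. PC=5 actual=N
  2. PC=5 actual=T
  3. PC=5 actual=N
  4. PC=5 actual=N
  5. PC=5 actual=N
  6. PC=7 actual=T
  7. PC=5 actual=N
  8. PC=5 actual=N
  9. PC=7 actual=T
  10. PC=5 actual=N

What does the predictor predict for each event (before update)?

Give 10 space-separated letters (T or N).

Answer: N N N N N N N N N N

Derivation:
Ev 1: PC=5 idx=2 pred=N actual=N -> ctr[2]=0
Ev 2: PC=5 idx=2 pred=N actual=T -> ctr[2]=1
Ev 3: PC=5 idx=2 pred=N actual=N -> ctr[2]=0
Ev 4: PC=5 idx=2 pred=N actual=N -> ctr[2]=0
Ev 5: PC=5 idx=2 pred=N actual=N -> ctr[2]=0
Ev 6: PC=7 idx=1 pred=N actual=T -> ctr[1]=1
Ev 7: PC=5 idx=2 pred=N actual=N -> ctr[2]=0
Ev 8: PC=5 idx=2 pred=N actual=N -> ctr[2]=0
Ev 9: PC=7 idx=1 pred=N actual=T -> ctr[1]=2
Ev 10: PC=5 idx=2 pred=N actual=N -> ctr[2]=0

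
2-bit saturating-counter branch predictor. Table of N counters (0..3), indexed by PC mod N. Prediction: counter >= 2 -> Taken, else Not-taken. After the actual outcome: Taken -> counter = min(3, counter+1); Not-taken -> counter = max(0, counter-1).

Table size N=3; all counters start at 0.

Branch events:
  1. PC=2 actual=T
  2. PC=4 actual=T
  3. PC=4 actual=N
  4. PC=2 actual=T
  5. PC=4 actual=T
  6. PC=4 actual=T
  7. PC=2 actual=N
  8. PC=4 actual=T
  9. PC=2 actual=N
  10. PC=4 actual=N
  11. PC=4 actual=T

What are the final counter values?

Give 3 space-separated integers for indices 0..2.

Answer: 0 3 0

Derivation:
Ev 1: PC=2 idx=2 pred=N actual=T -> ctr[2]=1
Ev 2: PC=4 idx=1 pred=N actual=T -> ctr[1]=1
Ev 3: PC=4 idx=1 pred=N actual=N -> ctr[1]=0
Ev 4: PC=2 idx=2 pred=N actual=T -> ctr[2]=2
Ev 5: PC=4 idx=1 pred=N actual=T -> ctr[1]=1
Ev 6: PC=4 idx=1 pred=N actual=T -> ctr[1]=2
Ev 7: PC=2 idx=2 pred=T actual=N -> ctr[2]=1
Ev 8: PC=4 idx=1 pred=T actual=T -> ctr[1]=3
Ev 9: PC=2 idx=2 pred=N actual=N -> ctr[2]=0
Ev 10: PC=4 idx=1 pred=T actual=N -> ctr[1]=2
Ev 11: PC=4 idx=1 pred=T actual=T -> ctr[1]=3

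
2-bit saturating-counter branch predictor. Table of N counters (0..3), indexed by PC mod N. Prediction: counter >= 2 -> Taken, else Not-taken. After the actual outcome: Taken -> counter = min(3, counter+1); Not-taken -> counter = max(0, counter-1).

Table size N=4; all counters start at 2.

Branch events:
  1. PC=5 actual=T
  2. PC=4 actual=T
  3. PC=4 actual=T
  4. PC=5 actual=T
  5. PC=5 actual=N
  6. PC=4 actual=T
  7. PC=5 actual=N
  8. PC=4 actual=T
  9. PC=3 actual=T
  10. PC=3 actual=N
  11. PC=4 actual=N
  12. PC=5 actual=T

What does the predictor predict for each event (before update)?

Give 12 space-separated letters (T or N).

Answer: T T T T T T T T T T T N

Derivation:
Ev 1: PC=5 idx=1 pred=T actual=T -> ctr[1]=3
Ev 2: PC=4 idx=0 pred=T actual=T -> ctr[0]=3
Ev 3: PC=4 idx=0 pred=T actual=T -> ctr[0]=3
Ev 4: PC=5 idx=1 pred=T actual=T -> ctr[1]=3
Ev 5: PC=5 idx=1 pred=T actual=N -> ctr[1]=2
Ev 6: PC=4 idx=0 pred=T actual=T -> ctr[0]=3
Ev 7: PC=5 idx=1 pred=T actual=N -> ctr[1]=1
Ev 8: PC=4 idx=0 pred=T actual=T -> ctr[0]=3
Ev 9: PC=3 idx=3 pred=T actual=T -> ctr[3]=3
Ev 10: PC=3 idx=3 pred=T actual=N -> ctr[3]=2
Ev 11: PC=4 idx=0 pred=T actual=N -> ctr[0]=2
Ev 12: PC=5 idx=1 pred=N actual=T -> ctr[1]=2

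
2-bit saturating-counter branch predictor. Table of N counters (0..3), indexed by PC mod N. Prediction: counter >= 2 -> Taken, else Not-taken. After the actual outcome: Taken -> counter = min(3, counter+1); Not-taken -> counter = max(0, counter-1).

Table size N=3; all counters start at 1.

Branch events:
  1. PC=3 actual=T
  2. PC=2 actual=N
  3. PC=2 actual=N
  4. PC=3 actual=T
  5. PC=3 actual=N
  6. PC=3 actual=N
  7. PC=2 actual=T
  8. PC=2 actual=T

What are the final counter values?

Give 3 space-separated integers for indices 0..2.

Answer: 1 1 2

Derivation:
Ev 1: PC=3 idx=0 pred=N actual=T -> ctr[0]=2
Ev 2: PC=2 idx=2 pred=N actual=N -> ctr[2]=0
Ev 3: PC=2 idx=2 pred=N actual=N -> ctr[2]=0
Ev 4: PC=3 idx=0 pred=T actual=T -> ctr[0]=3
Ev 5: PC=3 idx=0 pred=T actual=N -> ctr[0]=2
Ev 6: PC=3 idx=0 pred=T actual=N -> ctr[0]=1
Ev 7: PC=2 idx=2 pred=N actual=T -> ctr[2]=1
Ev 8: PC=2 idx=2 pred=N actual=T -> ctr[2]=2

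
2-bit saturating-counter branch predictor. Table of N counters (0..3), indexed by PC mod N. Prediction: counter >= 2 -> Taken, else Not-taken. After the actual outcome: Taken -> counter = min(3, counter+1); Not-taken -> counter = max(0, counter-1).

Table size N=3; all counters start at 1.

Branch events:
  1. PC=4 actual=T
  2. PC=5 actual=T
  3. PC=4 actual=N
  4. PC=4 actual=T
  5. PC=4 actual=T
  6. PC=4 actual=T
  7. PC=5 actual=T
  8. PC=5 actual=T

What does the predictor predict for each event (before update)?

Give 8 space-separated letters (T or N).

Answer: N N T N T T T T

Derivation:
Ev 1: PC=4 idx=1 pred=N actual=T -> ctr[1]=2
Ev 2: PC=5 idx=2 pred=N actual=T -> ctr[2]=2
Ev 3: PC=4 idx=1 pred=T actual=N -> ctr[1]=1
Ev 4: PC=4 idx=1 pred=N actual=T -> ctr[1]=2
Ev 5: PC=4 idx=1 pred=T actual=T -> ctr[1]=3
Ev 6: PC=4 idx=1 pred=T actual=T -> ctr[1]=3
Ev 7: PC=5 idx=2 pred=T actual=T -> ctr[2]=3
Ev 8: PC=5 idx=2 pred=T actual=T -> ctr[2]=3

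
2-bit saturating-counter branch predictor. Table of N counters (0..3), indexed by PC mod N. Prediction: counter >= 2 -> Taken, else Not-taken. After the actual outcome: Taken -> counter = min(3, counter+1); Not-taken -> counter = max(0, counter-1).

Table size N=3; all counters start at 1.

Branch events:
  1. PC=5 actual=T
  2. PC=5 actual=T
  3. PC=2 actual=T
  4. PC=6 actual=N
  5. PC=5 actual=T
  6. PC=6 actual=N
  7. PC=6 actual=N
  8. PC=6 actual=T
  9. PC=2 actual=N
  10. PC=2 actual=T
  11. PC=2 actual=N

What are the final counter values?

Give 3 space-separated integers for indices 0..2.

Answer: 1 1 2

Derivation:
Ev 1: PC=5 idx=2 pred=N actual=T -> ctr[2]=2
Ev 2: PC=5 idx=2 pred=T actual=T -> ctr[2]=3
Ev 3: PC=2 idx=2 pred=T actual=T -> ctr[2]=3
Ev 4: PC=6 idx=0 pred=N actual=N -> ctr[0]=0
Ev 5: PC=5 idx=2 pred=T actual=T -> ctr[2]=3
Ev 6: PC=6 idx=0 pred=N actual=N -> ctr[0]=0
Ev 7: PC=6 idx=0 pred=N actual=N -> ctr[0]=0
Ev 8: PC=6 idx=0 pred=N actual=T -> ctr[0]=1
Ev 9: PC=2 idx=2 pred=T actual=N -> ctr[2]=2
Ev 10: PC=2 idx=2 pred=T actual=T -> ctr[2]=3
Ev 11: PC=2 idx=2 pred=T actual=N -> ctr[2]=2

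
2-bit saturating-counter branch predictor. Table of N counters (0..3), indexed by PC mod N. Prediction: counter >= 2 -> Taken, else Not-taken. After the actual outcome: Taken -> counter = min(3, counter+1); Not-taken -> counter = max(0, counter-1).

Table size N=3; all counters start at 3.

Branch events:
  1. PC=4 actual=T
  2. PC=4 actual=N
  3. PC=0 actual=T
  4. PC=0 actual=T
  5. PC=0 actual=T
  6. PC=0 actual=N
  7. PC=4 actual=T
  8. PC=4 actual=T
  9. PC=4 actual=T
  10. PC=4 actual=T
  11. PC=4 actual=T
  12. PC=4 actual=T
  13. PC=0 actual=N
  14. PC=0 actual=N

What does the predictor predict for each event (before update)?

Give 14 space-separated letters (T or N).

Ev 1: PC=4 idx=1 pred=T actual=T -> ctr[1]=3
Ev 2: PC=4 idx=1 pred=T actual=N -> ctr[1]=2
Ev 3: PC=0 idx=0 pred=T actual=T -> ctr[0]=3
Ev 4: PC=0 idx=0 pred=T actual=T -> ctr[0]=3
Ev 5: PC=0 idx=0 pred=T actual=T -> ctr[0]=3
Ev 6: PC=0 idx=0 pred=T actual=N -> ctr[0]=2
Ev 7: PC=4 idx=1 pred=T actual=T -> ctr[1]=3
Ev 8: PC=4 idx=1 pred=T actual=T -> ctr[1]=3
Ev 9: PC=4 idx=1 pred=T actual=T -> ctr[1]=3
Ev 10: PC=4 idx=1 pred=T actual=T -> ctr[1]=3
Ev 11: PC=4 idx=1 pred=T actual=T -> ctr[1]=3
Ev 12: PC=4 idx=1 pred=T actual=T -> ctr[1]=3
Ev 13: PC=0 idx=0 pred=T actual=N -> ctr[0]=1
Ev 14: PC=0 idx=0 pred=N actual=N -> ctr[0]=0

Answer: T T T T T T T T T T T T T N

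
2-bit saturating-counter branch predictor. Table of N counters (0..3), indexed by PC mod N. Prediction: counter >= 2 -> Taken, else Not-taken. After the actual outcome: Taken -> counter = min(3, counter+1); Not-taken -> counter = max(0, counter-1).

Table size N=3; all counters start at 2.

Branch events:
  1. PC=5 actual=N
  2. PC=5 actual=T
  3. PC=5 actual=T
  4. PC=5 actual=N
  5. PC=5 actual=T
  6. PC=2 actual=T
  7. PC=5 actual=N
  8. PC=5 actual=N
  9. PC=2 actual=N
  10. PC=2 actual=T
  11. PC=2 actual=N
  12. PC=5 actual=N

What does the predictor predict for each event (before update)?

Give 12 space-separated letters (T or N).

Ev 1: PC=5 idx=2 pred=T actual=N -> ctr[2]=1
Ev 2: PC=5 idx=2 pred=N actual=T -> ctr[2]=2
Ev 3: PC=5 idx=2 pred=T actual=T -> ctr[2]=3
Ev 4: PC=5 idx=2 pred=T actual=N -> ctr[2]=2
Ev 5: PC=5 idx=2 pred=T actual=T -> ctr[2]=3
Ev 6: PC=2 idx=2 pred=T actual=T -> ctr[2]=3
Ev 7: PC=5 idx=2 pred=T actual=N -> ctr[2]=2
Ev 8: PC=5 idx=2 pred=T actual=N -> ctr[2]=1
Ev 9: PC=2 idx=2 pred=N actual=N -> ctr[2]=0
Ev 10: PC=2 idx=2 pred=N actual=T -> ctr[2]=1
Ev 11: PC=2 idx=2 pred=N actual=N -> ctr[2]=0
Ev 12: PC=5 idx=2 pred=N actual=N -> ctr[2]=0

Answer: T N T T T T T T N N N N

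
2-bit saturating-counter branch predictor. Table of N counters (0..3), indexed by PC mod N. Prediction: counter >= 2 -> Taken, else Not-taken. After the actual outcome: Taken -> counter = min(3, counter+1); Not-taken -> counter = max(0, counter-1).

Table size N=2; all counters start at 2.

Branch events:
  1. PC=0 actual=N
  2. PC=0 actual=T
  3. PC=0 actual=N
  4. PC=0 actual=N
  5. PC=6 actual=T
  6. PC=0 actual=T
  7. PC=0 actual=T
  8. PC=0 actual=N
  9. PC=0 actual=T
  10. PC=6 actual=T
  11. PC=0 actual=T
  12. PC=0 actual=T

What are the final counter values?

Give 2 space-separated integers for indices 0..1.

Ev 1: PC=0 idx=0 pred=T actual=N -> ctr[0]=1
Ev 2: PC=0 idx=0 pred=N actual=T -> ctr[0]=2
Ev 3: PC=0 idx=0 pred=T actual=N -> ctr[0]=1
Ev 4: PC=0 idx=0 pred=N actual=N -> ctr[0]=0
Ev 5: PC=6 idx=0 pred=N actual=T -> ctr[0]=1
Ev 6: PC=0 idx=0 pred=N actual=T -> ctr[0]=2
Ev 7: PC=0 idx=0 pred=T actual=T -> ctr[0]=3
Ev 8: PC=0 idx=0 pred=T actual=N -> ctr[0]=2
Ev 9: PC=0 idx=0 pred=T actual=T -> ctr[0]=3
Ev 10: PC=6 idx=0 pred=T actual=T -> ctr[0]=3
Ev 11: PC=0 idx=0 pred=T actual=T -> ctr[0]=3
Ev 12: PC=0 idx=0 pred=T actual=T -> ctr[0]=3

Answer: 3 2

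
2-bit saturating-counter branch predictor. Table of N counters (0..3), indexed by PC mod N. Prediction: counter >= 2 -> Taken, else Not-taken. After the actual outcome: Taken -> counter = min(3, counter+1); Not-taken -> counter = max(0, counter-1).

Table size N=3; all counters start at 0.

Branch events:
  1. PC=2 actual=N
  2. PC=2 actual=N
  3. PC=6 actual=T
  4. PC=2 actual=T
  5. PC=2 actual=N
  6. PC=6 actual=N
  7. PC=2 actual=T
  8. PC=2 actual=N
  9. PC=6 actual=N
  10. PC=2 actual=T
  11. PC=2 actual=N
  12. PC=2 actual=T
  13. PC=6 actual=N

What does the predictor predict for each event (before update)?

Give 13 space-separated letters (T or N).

Ev 1: PC=2 idx=2 pred=N actual=N -> ctr[2]=0
Ev 2: PC=2 idx=2 pred=N actual=N -> ctr[2]=0
Ev 3: PC=6 idx=0 pred=N actual=T -> ctr[0]=1
Ev 4: PC=2 idx=2 pred=N actual=T -> ctr[2]=1
Ev 5: PC=2 idx=2 pred=N actual=N -> ctr[2]=0
Ev 6: PC=6 idx=0 pred=N actual=N -> ctr[0]=0
Ev 7: PC=2 idx=2 pred=N actual=T -> ctr[2]=1
Ev 8: PC=2 idx=2 pred=N actual=N -> ctr[2]=0
Ev 9: PC=6 idx=0 pred=N actual=N -> ctr[0]=0
Ev 10: PC=2 idx=2 pred=N actual=T -> ctr[2]=1
Ev 11: PC=2 idx=2 pred=N actual=N -> ctr[2]=0
Ev 12: PC=2 idx=2 pred=N actual=T -> ctr[2]=1
Ev 13: PC=6 idx=0 pred=N actual=N -> ctr[0]=0

Answer: N N N N N N N N N N N N N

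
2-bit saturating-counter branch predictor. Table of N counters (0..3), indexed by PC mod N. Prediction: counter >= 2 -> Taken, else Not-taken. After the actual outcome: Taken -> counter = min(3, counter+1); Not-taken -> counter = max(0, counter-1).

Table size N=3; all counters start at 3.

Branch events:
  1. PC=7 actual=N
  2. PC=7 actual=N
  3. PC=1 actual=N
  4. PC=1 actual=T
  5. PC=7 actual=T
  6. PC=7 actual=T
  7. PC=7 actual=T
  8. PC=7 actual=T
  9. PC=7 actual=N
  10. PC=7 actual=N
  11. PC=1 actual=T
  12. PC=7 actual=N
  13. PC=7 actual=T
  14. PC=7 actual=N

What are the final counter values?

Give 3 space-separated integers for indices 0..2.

Answer: 3 1 3

Derivation:
Ev 1: PC=7 idx=1 pred=T actual=N -> ctr[1]=2
Ev 2: PC=7 idx=1 pred=T actual=N -> ctr[1]=1
Ev 3: PC=1 idx=1 pred=N actual=N -> ctr[1]=0
Ev 4: PC=1 idx=1 pred=N actual=T -> ctr[1]=1
Ev 5: PC=7 idx=1 pred=N actual=T -> ctr[1]=2
Ev 6: PC=7 idx=1 pred=T actual=T -> ctr[1]=3
Ev 7: PC=7 idx=1 pred=T actual=T -> ctr[1]=3
Ev 8: PC=7 idx=1 pred=T actual=T -> ctr[1]=3
Ev 9: PC=7 idx=1 pred=T actual=N -> ctr[1]=2
Ev 10: PC=7 idx=1 pred=T actual=N -> ctr[1]=1
Ev 11: PC=1 idx=1 pred=N actual=T -> ctr[1]=2
Ev 12: PC=7 idx=1 pred=T actual=N -> ctr[1]=1
Ev 13: PC=7 idx=1 pred=N actual=T -> ctr[1]=2
Ev 14: PC=7 idx=1 pred=T actual=N -> ctr[1]=1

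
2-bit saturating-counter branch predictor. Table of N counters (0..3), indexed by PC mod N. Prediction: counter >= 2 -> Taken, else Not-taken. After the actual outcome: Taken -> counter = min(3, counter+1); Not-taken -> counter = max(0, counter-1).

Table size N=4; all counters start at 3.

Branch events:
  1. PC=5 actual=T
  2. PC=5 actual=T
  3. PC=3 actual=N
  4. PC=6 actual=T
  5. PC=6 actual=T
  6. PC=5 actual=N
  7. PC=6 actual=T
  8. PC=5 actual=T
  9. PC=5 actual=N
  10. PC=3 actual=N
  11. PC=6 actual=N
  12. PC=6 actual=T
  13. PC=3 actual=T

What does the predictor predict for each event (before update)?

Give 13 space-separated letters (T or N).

Ev 1: PC=5 idx=1 pred=T actual=T -> ctr[1]=3
Ev 2: PC=5 idx=1 pred=T actual=T -> ctr[1]=3
Ev 3: PC=3 idx=3 pred=T actual=N -> ctr[3]=2
Ev 4: PC=6 idx=2 pred=T actual=T -> ctr[2]=3
Ev 5: PC=6 idx=2 pred=T actual=T -> ctr[2]=3
Ev 6: PC=5 idx=1 pred=T actual=N -> ctr[1]=2
Ev 7: PC=6 idx=2 pred=T actual=T -> ctr[2]=3
Ev 8: PC=5 idx=1 pred=T actual=T -> ctr[1]=3
Ev 9: PC=5 idx=1 pred=T actual=N -> ctr[1]=2
Ev 10: PC=3 idx=3 pred=T actual=N -> ctr[3]=1
Ev 11: PC=6 idx=2 pred=T actual=N -> ctr[2]=2
Ev 12: PC=6 idx=2 pred=T actual=T -> ctr[2]=3
Ev 13: PC=3 idx=3 pred=N actual=T -> ctr[3]=2

Answer: T T T T T T T T T T T T N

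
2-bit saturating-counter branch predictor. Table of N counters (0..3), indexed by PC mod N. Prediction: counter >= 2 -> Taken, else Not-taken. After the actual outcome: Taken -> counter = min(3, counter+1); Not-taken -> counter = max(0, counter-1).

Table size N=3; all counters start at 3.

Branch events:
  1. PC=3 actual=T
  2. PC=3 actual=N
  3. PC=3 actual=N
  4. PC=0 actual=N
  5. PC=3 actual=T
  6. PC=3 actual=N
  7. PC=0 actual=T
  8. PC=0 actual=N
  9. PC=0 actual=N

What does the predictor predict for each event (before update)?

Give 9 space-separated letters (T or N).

Answer: T T T N N N N N N

Derivation:
Ev 1: PC=3 idx=0 pred=T actual=T -> ctr[0]=3
Ev 2: PC=3 idx=0 pred=T actual=N -> ctr[0]=2
Ev 3: PC=3 idx=0 pred=T actual=N -> ctr[0]=1
Ev 4: PC=0 idx=0 pred=N actual=N -> ctr[0]=0
Ev 5: PC=3 idx=0 pred=N actual=T -> ctr[0]=1
Ev 6: PC=3 idx=0 pred=N actual=N -> ctr[0]=0
Ev 7: PC=0 idx=0 pred=N actual=T -> ctr[0]=1
Ev 8: PC=0 idx=0 pred=N actual=N -> ctr[0]=0
Ev 9: PC=0 idx=0 pred=N actual=N -> ctr[0]=0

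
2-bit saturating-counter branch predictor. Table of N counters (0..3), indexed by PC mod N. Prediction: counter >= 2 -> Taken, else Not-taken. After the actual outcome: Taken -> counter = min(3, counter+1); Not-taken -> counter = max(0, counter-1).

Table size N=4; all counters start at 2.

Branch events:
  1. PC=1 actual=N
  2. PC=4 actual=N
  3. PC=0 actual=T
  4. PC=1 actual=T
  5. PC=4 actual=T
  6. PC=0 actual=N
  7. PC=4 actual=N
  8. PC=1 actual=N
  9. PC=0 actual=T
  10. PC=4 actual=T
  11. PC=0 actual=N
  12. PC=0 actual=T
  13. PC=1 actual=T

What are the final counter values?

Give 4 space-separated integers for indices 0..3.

Answer: 3 2 2 2

Derivation:
Ev 1: PC=1 idx=1 pred=T actual=N -> ctr[1]=1
Ev 2: PC=4 idx=0 pred=T actual=N -> ctr[0]=1
Ev 3: PC=0 idx=0 pred=N actual=T -> ctr[0]=2
Ev 4: PC=1 idx=1 pred=N actual=T -> ctr[1]=2
Ev 5: PC=4 idx=0 pred=T actual=T -> ctr[0]=3
Ev 6: PC=0 idx=0 pred=T actual=N -> ctr[0]=2
Ev 7: PC=4 idx=0 pred=T actual=N -> ctr[0]=1
Ev 8: PC=1 idx=1 pred=T actual=N -> ctr[1]=1
Ev 9: PC=0 idx=0 pred=N actual=T -> ctr[0]=2
Ev 10: PC=4 idx=0 pred=T actual=T -> ctr[0]=3
Ev 11: PC=0 idx=0 pred=T actual=N -> ctr[0]=2
Ev 12: PC=0 idx=0 pred=T actual=T -> ctr[0]=3
Ev 13: PC=1 idx=1 pred=N actual=T -> ctr[1]=2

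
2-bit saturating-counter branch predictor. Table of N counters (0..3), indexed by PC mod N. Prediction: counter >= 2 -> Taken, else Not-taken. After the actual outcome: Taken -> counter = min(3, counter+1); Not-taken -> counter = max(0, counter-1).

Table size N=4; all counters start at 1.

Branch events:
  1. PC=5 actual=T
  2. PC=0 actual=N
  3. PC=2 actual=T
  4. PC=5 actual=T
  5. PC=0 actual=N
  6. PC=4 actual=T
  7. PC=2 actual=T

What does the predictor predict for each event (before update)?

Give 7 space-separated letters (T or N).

Answer: N N N T N N T

Derivation:
Ev 1: PC=5 idx=1 pred=N actual=T -> ctr[1]=2
Ev 2: PC=0 idx=0 pred=N actual=N -> ctr[0]=0
Ev 3: PC=2 idx=2 pred=N actual=T -> ctr[2]=2
Ev 4: PC=5 idx=1 pred=T actual=T -> ctr[1]=3
Ev 5: PC=0 idx=0 pred=N actual=N -> ctr[0]=0
Ev 6: PC=4 idx=0 pred=N actual=T -> ctr[0]=1
Ev 7: PC=2 idx=2 pred=T actual=T -> ctr[2]=3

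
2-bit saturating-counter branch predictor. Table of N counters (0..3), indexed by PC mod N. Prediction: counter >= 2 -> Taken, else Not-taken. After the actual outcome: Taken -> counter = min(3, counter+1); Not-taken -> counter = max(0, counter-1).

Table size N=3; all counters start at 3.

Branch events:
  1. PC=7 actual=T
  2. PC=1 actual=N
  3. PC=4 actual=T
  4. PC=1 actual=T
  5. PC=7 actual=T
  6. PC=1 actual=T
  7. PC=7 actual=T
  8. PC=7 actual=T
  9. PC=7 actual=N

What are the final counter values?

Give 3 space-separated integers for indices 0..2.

Ev 1: PC=7 idx=1 pred=T actual=T -> ctr[1]=3
Ev 2: PC=1 idx=1 pred=T actual=N -> ctr[1]=2
Ev 3: PC=4 idx=1 pred=T actual=T -> ctr[1]=3
Ev 4: PC=1 idx=1 pred=T actual=T -> ctr[1]=3
Ev 5: PC=7 idx=1 pred=T actual=T -> ctr[1]=3
Ev 6: PC=1 idx=1 pred=T actual=T -> ctr[1]=3
Ev 7: PC=7 idx=1 pred=T actual=T -> ctr[1]=3
Ev 8: PC=7 idx=1 pred=T actual=T -> ctr[1]=3
Ev 9: PC=7 idx=1 pred=T actual=N -> ctr[1]=2

Answer: 3 2 3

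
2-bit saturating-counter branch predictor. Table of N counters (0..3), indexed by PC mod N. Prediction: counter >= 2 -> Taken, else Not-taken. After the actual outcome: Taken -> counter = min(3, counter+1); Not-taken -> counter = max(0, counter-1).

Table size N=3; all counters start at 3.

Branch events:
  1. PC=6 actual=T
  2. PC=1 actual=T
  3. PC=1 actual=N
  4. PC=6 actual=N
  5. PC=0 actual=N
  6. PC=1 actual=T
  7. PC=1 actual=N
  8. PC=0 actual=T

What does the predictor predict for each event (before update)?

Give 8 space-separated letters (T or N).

Ev 1: PC=6 idx=0 pred=T actual=T -> ctr[0]=3
Ev 2: PC=1 idx=1 pred=T actual=T -> ctr[1]=3
Ev 3: PC=1 idx=1 pred=T actual=N -> ctr[1]=2
Ev 4: PC=6 idx=0 pred=T actual=N -> ctr[0]=2
Ev 5: PC=0 idx=0 pred=T actual=N -> ctr[0]=1
Ev 6: PC=1 idx=1 pred=T actual=T -> ctr[1]=3
Ev 7: PC=1 idx=1 pred=T actual=N -> ctr[1]=2
Ev 8: PC=0 idx=0 pred=N actual=T -> ctr[0]=2

Answer: T T T T T T T N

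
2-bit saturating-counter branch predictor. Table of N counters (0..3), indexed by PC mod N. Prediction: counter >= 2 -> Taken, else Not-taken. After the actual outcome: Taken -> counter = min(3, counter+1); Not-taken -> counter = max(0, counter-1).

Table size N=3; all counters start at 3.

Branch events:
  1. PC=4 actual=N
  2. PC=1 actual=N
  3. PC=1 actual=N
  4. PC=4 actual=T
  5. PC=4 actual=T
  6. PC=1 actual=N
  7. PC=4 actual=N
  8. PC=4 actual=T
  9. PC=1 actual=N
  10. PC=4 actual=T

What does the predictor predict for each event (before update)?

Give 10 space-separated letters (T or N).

Answer: T T N N N T N N N N

Derivation:
Ev 1: PC=4 idx=1 pred=T actual=N -> ctr[1]=2
Ev 2: PC=1 idx=1 pred=T actual=N -> ctr[1]=1
Ev 3: PC=1 idx=1 pred=N actual=N -> ctr[1]=0
Ev 4: PC=4 idx=1 pred=N actual=T -> ctr[1]=1
Ev 5: PC=4 idx=1 pred=N actual=T -> ctr[1]=2
Ev 6: PC=1 idx=1 pred=T actual=N -> ctr[1]=1
Ev 7: PC=4 idx=1 pred=N actual=N -> ctr[1]=0
Ev 8: PC=4 idx=1 pred=N actual=T -> ctr[1]=1
Ev 9: PC=1 idx=1 pred=N actual=N -> ctr[1]=0
Ev 10: PC=4 idx=1 pred=N actual=T -> ctr[1]=1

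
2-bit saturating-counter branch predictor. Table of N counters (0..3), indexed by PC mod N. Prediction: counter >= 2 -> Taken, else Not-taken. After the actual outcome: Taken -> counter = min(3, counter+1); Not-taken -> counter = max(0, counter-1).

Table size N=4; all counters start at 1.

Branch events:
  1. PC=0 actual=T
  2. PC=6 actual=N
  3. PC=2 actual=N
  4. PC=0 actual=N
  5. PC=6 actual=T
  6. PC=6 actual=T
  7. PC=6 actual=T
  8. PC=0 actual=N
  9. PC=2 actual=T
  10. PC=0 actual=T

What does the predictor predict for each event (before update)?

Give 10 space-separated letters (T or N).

Ev 1: PC=0 idx=0 pred=N actual=T -> ctr[0]=2
Ev 2: PC=6 idx=2 pred=N actual=N -> ctr[2]=0
Ev 3: PC=2 idx=2 pred=N actual=N -> ctr[2]=0
Ev 4: PC=0 idx=0 pred=T actual=N -> ctr[0]=1
Ev 5: PC=6 idx=2 pred=N actual=T -> ctr[2]=1
Ev 6: PC=6 idx=2 pred=N actual=T -> ctr[2]=2
Ev 7: PC=6 idx=2 pred=T actual=T -> ctr[2]=3
Ev 8: PC=0 idx=0 pred=N actual=N -> ctr[0]=0
Ev 9: PC=2 idx=2 pred=T actual=T -> ctr[2]=3
Ev 10: PC=0 idx=0 pred=N actual=T -> ctr[0]=1

Answer: N N N T N N T N T N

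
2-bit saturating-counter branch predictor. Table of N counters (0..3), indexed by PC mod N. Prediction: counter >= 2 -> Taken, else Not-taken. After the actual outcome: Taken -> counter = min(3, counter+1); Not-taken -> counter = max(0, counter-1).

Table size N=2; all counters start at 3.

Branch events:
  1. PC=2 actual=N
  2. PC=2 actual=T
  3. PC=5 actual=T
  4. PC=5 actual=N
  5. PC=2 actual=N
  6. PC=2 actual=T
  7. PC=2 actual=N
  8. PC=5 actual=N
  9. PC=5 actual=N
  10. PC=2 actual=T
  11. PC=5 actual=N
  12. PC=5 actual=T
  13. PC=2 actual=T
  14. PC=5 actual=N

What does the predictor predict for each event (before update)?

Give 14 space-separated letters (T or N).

Answer: T T T T T T T T N T N N T N

Derivation:
Ev 1: PC=2 idx=0 pred=T actual=N -> ctr[0]=2
Ev 2: PC=2 idx=0 pred=T actual=T -> ctr[0]=3
Ev 3: PC=5 idx=1 pred=T actual=T -> ctr[1]=3
Ev 4: PC=5 idx=1 pred=T actual=N -> ctr[1]=2
Ev 5: PC=2 idx=0 pred=T actual=N -> ctr[0]=2
Ev 6: PC=2 idx=0 pred=T actual=T -> ctr[0]=3
Ev 7: PC=2 idx=0 pred=T actual=N -> ctr[0]=2
Ev 8: PC=5 idx=1 pred=T actual=N -> ctr[1]=1
Ev 9: PC=5 idx=1 pred=N actual=N -> ctr[1]=0
Ev 10: PC=2 idx=0 pred=T actual=T -> ctr[0]=3
Ev 11: PC=5 idx=1 pred=N actual=N -> ctr[1]=0
Ev 12: PC=5 idx=1 pred=N actual=T -> ctr[1]=1
Ev 13: PC=2 idx=0 pred=T actual=T -> ctr[0]=3
Ev 14: PC=5 idx=1 pred=N actual=N -> ctr[1]=0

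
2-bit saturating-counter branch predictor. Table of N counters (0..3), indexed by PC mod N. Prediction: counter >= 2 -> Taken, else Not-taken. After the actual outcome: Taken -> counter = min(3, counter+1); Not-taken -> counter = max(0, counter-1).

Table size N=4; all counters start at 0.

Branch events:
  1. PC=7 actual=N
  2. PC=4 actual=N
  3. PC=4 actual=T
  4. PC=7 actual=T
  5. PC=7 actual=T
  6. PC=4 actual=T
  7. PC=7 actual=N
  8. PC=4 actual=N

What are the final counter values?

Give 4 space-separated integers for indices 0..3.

Answer: 1 0 0 1

Derivation:
Ev 1: PC=7 idx=3 pred=N actual=N -> ctr[3]=0
Ev 2: PC=4 idx=0 pred=N actual=N -> ctr[0]=0
Ev 3: PC=4 idx=0 pred=N actual=T -> ctr[0]=1
Ev 4: PC=7 idx=3 pred=N actual=T -> ctr[3]=1
Ev 5: PC=7 idx=3 pred=N actual=T -> ctr[3]=2
Ev 6: PC=4 idx=0 pred=N actual=T -> ctr[0]=2
Ev 7: PC=7 idx=3 pred=T actual=N -> ctr[3]=1
Ev 8: PC=4 idx=0 pred=T actual=N -> ctr[0]=1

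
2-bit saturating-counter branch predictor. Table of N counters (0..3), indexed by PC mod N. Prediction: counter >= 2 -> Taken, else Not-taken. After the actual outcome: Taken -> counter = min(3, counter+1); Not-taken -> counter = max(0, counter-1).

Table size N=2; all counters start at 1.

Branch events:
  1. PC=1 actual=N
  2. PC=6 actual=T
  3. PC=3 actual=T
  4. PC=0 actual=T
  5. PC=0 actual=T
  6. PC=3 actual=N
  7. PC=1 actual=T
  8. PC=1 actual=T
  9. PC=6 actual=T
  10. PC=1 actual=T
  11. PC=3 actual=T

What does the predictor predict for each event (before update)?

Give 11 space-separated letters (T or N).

Answer: N N N T T N N N T T T

Derivation:
Ev 1: PC=1 idx=1 pred=N actual=N -> ctr[1]=0
Ev 2: PC=6 idx=0 pred=N actual=T -> ctr[0]=2
Ev 3: PC=3 idx=1 pred=N actual=T -> ctr[1]=1
Ev 4: PC=0 idx=0 pred=T actual=T -> ctr[0]=3
Ev 5: PC=0 idx=0 pred=T actual=T -> ctr[0]=3
Ev 6: PC=3 idx=1 pred=N actual=N -> ctr[1]=0
Ev 7: PC=1 idx=1 pred=N actual=T -> ctr[1]=1
Ev 8: PC=1 idx=1 pred=N actual=T -> ctr[1]=2
Ev 9: PC=6 idx=0 pred=T actual=T -> ctr[0]=3
Ev 10: PC=1 idx=1 pred=T actual=T -> ctr[1]=3
Ev 11: PC=3 idx=1 pred=T actual=T -> ctr[1]=3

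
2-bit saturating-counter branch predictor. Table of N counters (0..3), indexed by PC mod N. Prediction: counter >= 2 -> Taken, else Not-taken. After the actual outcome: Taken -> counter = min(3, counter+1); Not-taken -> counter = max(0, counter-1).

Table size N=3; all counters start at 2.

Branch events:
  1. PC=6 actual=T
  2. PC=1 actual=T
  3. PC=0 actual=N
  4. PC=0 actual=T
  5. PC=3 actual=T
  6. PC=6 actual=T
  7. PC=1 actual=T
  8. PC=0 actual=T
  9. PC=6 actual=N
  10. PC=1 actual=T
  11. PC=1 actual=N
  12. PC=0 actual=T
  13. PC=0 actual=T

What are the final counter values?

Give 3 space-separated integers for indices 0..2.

Ev 1: PC=6 idx=0 pred=T actual=T -> ctr[0]=3
Ev 2: PC=1 idx=1 pred=T actual=T -> ctr[1]=3
Ev 3: PC=0 idx=0 pred=T actual=N -> ctr[0]=2
Ev 4: PC=0 idx=0 pred=T actual=T -> ctr[0]=3
Ev 5: PC=3 idx=0 pred=T actual=T -> ctr[0]=3
Ev 6: PC=6 idx=0 pred=T actual=T -> ctr[0]=3
Ev 7: PC=1 idx=1 pred=T actual=T -> ctr[1]=3
Ev 8: PC=0 idx=0 pred=T actual=T -> ctr[0]=3
Ev 9: PC=6 idx=0 pred=T actual=N -> ctr[0]=2
Ev 10: PC=1 idx=1 pred=T actual=T -> ctr[1]=3
Ev 11: PC=1 idx=1 pred=T actual=N -> ctr[1]=2
Ev 12: PC=0 idx=0 pred=T actual=T -> ctr[0]=3
Ev 13: PC=0 idx=0 pred=T actual=T -> ctr[0]=3

Answer: 3 2 2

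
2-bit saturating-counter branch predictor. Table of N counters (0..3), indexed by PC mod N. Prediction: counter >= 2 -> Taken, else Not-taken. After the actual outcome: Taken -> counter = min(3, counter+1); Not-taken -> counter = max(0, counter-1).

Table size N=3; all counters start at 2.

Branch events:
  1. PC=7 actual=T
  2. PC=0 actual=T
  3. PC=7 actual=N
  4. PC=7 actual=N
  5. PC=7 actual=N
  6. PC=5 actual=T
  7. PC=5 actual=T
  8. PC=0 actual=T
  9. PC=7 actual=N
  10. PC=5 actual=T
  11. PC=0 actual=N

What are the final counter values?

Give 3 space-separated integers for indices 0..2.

Ev 1: PC=7 idx=1 pred=T actual=T -> ctr[1]=3
Ev 2: PC=0 idx=0 pred=T actual=T -> ctr[0]=3
Ev 3: PC=7 idx=1 pred=T actual=N -> ctr[1]=2
Ev 4: PC=7 idx=1 pred=T actual=N -> ctr[1]=1
Ev 5: PC=7 idx=1 pred=N actual=N -> ctr[1]=0
Ev 6: PC=5 idx=2 pred=T actual=T -> ctr[2]=3
Ev 7: PC=5 idx=2 pred=T actual=T -> ctr[2]=3
Ev 8: PC=0 idx=0 pred=T actual=T -> ctr[0]=3
Ev 9: PC=7 idx=1 pred=N actual=N -> ctr[1]=0
Ev 10: PC=5 idx=2 pred=T actual=T -> ctr[2]=3
Ev 11: PC=0 idx=0 pred=T actual=N -> ctr[0]=2

Answer: 2 0 3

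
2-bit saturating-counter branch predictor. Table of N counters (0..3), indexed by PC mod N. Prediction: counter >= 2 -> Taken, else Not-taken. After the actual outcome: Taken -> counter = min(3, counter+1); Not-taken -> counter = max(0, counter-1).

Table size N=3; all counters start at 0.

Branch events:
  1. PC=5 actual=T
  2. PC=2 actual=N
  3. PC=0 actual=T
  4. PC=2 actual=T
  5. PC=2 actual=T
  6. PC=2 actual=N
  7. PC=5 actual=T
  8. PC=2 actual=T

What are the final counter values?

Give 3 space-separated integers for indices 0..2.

Ev 1: PC=5 idx=2 pred=N actual=T -> ctr[2]=1
Ev 2: PC=2 idx=2 pred=N actual=N -> ctr[2]=0
Ev 3: PC=0 idx=0 pred=N actual=T -> ctr[0]=1
Ev 4: PC=2 idx=2 pred=N actual=T -> ctr[2]=1
Ev 5: PC=2 idx=2 pred=N actual=T -> ctr[2]=2
Ev 6: PC=2 idx=2 pred=T actual=N -> ctr[2]=1
Ev 7: PC=5 idx=2 pred=N actual=T -> ctr[2]=2
Ev 8: PC=2 idx=2 pred=T actual=T -> ctr[2]=3

Answer: 1 0 3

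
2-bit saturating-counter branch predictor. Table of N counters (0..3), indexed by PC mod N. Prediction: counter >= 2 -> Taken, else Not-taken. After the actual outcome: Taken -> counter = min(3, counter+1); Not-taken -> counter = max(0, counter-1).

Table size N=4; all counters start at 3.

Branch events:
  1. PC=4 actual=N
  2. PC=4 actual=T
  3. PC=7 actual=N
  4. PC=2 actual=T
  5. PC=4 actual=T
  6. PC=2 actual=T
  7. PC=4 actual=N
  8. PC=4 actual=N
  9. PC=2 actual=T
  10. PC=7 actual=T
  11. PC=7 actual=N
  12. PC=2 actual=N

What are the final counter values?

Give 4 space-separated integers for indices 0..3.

Ev 1: PC=4 idx=0 pred=T actual=N -> ctr[0]=2
Ev 2: PC=4 idx=0 pred=T actual=T -> ctr[0]=3
Ev 3: PC=7 idx=3 pred=T actual=N -> ctr[3]=2
Ev 4: PC=2 idx=2 pred=T actual=T -> ctr[2]=3
Ev 5: PC=4 idx=0 pred=T actual=T -> ctr[0]=3
Ev 6: PC=2 idx=2 pred=T actual=T -> ctr[2]=3
Ev 7: PC=4 idx=0 pred=T actual=N -> ctr[0]=2
Ev 8: PC=4 idx=0 pred=T actual=N -> ctr[0]=1
Ev 9: PC=2 idx=2 pred=T actual=T -> ctr[2]=3
Ev 10: PC=7 idx=3 pred=T actual=T -> ctr[3]=3
Ev 11: PC=7 idx=3 pred=T actual=N -> ctr[3]=2
Ev 12: PC=2 idx=2 pred=T actual=N -> ctr[2]=2

Answer: 1 3 2 2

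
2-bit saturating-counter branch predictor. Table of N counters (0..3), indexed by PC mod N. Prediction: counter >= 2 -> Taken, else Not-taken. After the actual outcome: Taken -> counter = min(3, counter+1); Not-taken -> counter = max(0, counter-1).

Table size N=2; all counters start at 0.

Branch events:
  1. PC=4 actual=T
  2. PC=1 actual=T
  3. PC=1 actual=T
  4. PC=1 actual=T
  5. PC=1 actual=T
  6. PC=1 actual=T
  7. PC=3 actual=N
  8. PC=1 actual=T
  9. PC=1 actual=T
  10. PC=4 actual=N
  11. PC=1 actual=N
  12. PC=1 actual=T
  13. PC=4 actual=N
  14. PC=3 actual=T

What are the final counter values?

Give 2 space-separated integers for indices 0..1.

Ev 1: PC=4 idx=0 pred=N actual=T -> ctr[0]=1
Ev 2: PC=1 idx=1 pred=N actual=T -> ctr[1]=1
Ev 3: PC=1 idx=1 pred=N actual=T -> ctr[1]=2
Ev 4: PC=1 idx=1 pred=T actual=T -> ctr[1]=3
Ev 5: PC=1 idx=1 pred=T actual=T -> ctr[1]=3
Ev 6: PC=1 idx=1 pred=T actual=T -> ctr[1]=3
Ev 7: PC=3 idx=1 pred=T actual=N -> ctr[1]=2
Ev 8: PC=1 idx=1 pred=T actual=T -> ctr[1]=3
Ev 9: PC=1 idx=1 pred=T actual=T -> ctr[1]=3
Ev 10: PC=4 idx=0 pred=N actual=N -> ctr[0]=0
Ev 11: PC=1 idx=1 pred=T actual=N -> ctr[1]=2
Ev 12: PC=1 idx=1 pred=T actual=T -> ctr[1]=3
Ev 13: PC=4 idx=0 pred=N actual=N -> ctr[0]=0
Ev 14: PC=3 idx=1 pred=T actual=T -> ctr[1]=3

Answer: 0 3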